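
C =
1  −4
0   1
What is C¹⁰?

[[1, −40], [0, 1]]

C = I + N where N = [[0, −4], [0, 0]] is strictly upper-triangular, so N² = 0.
(I + N)¹⁰ = I + 10·N = [[1, −40], [0, 1]].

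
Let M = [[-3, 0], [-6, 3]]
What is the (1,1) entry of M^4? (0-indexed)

tr M = 0 and det M = -9, so the characteristic polynomial is λ² − (0)λ + (-9) with roots 3 and -3.
Eigenvectors give P = [[0, 1], [1, 1]] with P⁻¹ = [[-1, 1], [1, 0]], and M = P·diag(3, -3)·P⁻¹.
Then M^4 = P·diag(81, 81)·P⁻¹ = [[0, 81], [81, 81]] · [[-1, 1], [1, 0]] = [[81, 0], [0, 81]].

81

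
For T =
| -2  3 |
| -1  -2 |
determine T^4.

T^2 = [[1, -12], [4, 1]]
T^3 = [[10, 27], [-9, 10]]
T^4 = [[-47, -24], [8, -47]]

[[-47, -24], [8, -47]]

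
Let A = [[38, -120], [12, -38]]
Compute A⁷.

tr A = 0 and det A = -4, so the characteristic polynomial is λ² − (0)λ + (-4) with roots 2 and -2.
Eigenvectors give P = [[-10, 3], [-3, 1]] with P⁻¹ = [[-1, 3], [-3, 10]], and A = P·diag(2, -2)·P⁻¹.
Then A⁷ = P·diag(128, -128)·P⁻¹ = [[-1280, -384], [-384, -128]] · [[-1, 3], [-3, 10]] = [[2432, -7680], [768, -2432]].

[[2432, -7680], [768, -2432]]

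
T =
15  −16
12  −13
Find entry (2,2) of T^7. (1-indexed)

tr T = 2 and det T = −3, so the characteristic polynomial is λ² − (2)λ + (−3) with roots −1 and 3.
Eigenvectors give P = [[1, 4], [1, 3]] with P⁻¹ = [[−3, 4], [1, −1]], and T = P·diag(−1, 3)·P⁻¹.
Then T^7 = P·diag(−1, 2187)·P⁻¹ = [[−1, 8748], [−1, 6561]] · [[−3, 4], [1, −1]] = [[8751, −8752], [6564, −6565]].

−6565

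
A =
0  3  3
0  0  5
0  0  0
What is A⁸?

A is strictly triangular, hence nilpotent: A³ = 0, so A⁸ = 0.

[[0, 0, 0], [0, 0, 0], [0, 0, 0]]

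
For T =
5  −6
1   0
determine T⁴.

tr T = 5 and det T = 6, so the characteristic polynomial is λ² − (5)λ + (6) with roots 2 and 3.
Eigenvectors give P = [[−2, 3], [−1, 1]] with P⁻¹ = [[1, −3], [1, −2]], and T = P·diag(2, 3)·P⁻¹.
Then T⁴ = P·diag(16, 81)·P⁻¹ = [[−32, 243], [−16, 81]] · [[1, −3], [1, −2]] = [[211, −390], [65, −114]].

[[211, −390], [65, −114]]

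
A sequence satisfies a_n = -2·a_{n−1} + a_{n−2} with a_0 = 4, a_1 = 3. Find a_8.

-548

With companion matrix M = [[-2, 1], [1, 0]], [a_n, a_{n−1}]ᵀ = M·[a_{n−1}, a_{n−2}]ᵀ, so [a_8, a_7]ᵀ = M⁷·[a_1, a_0]ᵀ.
M⁷ = [[-408, 169], [169, -70]], giving [a_8, a_7]ᵀ = [[-548], [227]].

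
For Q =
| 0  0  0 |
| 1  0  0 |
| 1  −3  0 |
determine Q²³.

[[0, 0, 0], [0, 0, 0], [0, 0, 0]]

Q is strictly triangular, hence nilpotent: Q³ = 0, so Q²³ = 0.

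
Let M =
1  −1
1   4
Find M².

[[0, −5], [5, 15]]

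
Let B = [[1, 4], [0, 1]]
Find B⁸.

[[1, 32], [0, 1]]

B = I + N where N = [[0, 4], [0, 0]] is strictly upper-triangular, so N² = 0.
(I + N)⁸ = I + 8·N = [[1, 32], [0, 1]].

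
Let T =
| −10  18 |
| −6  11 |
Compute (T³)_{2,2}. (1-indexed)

tr T = 1 and det T = −2, so the characteristic polynomial is λ² − (1)λ + (−2) with roots 2 and −1.
Eigenvectors give P = [[−3, 2], [−2, 1]] with P⁻¹ = [[1, −2], [2, −3]], and T = P·diag(2, −1)·P⁻¹.
Then T³ = P·diag(8, −1)·P⁻¹ = [[−24, −2], [−16, −1]] · [[1, −2], [2, −3]] = [[−28, 54], [−18, 35]].

35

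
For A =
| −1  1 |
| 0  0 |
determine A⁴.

[[1, −1], [0, 0]]

A² = [[1, −1], [0, 0]]
A³ = [[−1, 1], [0, 0]]
A⁴ = [[1, −1], [0, 0]]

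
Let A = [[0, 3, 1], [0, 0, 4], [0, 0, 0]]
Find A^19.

[[0, 0, 0], [0, 0, 0], [0, 0, 0]]

A is strictly triangular, hence nilpotent: A^3 = 0, so A^19 = 0.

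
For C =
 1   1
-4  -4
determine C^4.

[[-27, -27], [108, 108]]

C^2 = [[-3, -3], [12, 12]]
C^3 = [[9, 9], [-36, -36]]
C^4 = [[-27, -27], [108, 108]]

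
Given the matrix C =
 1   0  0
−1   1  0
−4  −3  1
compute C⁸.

[[1, 0, 0], [−8, 1, 0], [52, −24, 1]]

C = I + N where N = [[0, 0, 0], [−1, 0, 0], [−4, −3, 0]] is strictly lower-triangular, so N³ = 0.
(I + N)⁸ = I + 8·N + 28·N² = [[1, 0, 0], [−8, 1, 0], [52, −24, 1]].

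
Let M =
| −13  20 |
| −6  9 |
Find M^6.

[[4369, −7280], [2184, −3639]]

tr M = −4 and det M = 3, so the characteristic polynomial is λ² − (−4)λ + (3) with roots −1 and −3.
Eigenvectors give P = [[−5, 2], [−3, 1]] with P⁻¹ = [[1, −2], [3, −5]], and M = P·diag(−1, −3)·P⁻¹.
Then M^6 = P·diag(1, 729)·P⁻¹ = [[−5, 1458], [−3, 729]] · [[1, −2], [3, −5]] = [[4369, −7280], [2184, −3639]].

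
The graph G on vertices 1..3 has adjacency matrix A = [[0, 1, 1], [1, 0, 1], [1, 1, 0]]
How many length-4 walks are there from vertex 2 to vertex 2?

The number of length-4 walks from vertex 2 to vertex 2 is entry (2,2) of A^4, where A is the adjacency matrix.
A^2 = [[2, 1, 1], [1, 2, 1], [1, 1, 2]]
A^3 = [[2, 3, 3], [3, 2, 3], [3, 3, 2]]
A^4 = [[6, 5, 5], [5, 6, 5], [5, 5, 6]]

6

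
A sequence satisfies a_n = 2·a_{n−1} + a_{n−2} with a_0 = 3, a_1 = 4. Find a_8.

2139

With companion matrix M = [[2, 1], [1, 0]], [a_n, a_{n−1}]ᵀ = M·[a_{n−1}, a_{n−2}]ᵀ, so [a_8, a_7]ᵀ = M^7·[a_1, a_0]ᵀ.
M^7 = [[408, 169], [169, 70]], giving [a_8, a_7]ᵀ = [[2139], [886]].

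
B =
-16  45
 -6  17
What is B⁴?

tr B = 1 and det B = -2, so the characteristic polynomial is λ² − (1)λ + (-2) with roots -1 and 2.
Eigenvectors give P = [[3, -5], [1, -2]] with P⁻¹ = [[2, -5], [1, -3]], and B = P·diag(-1, 2)·P⁻¹.
Then B⁴ = P·diag(1, 16)·P⁻¹ = [[3, -80], [1, -32]] · [[2, -5], [1, -3]] = [[-74, 225], [-30, 91]].

[[-74, 225], [-30, 91]]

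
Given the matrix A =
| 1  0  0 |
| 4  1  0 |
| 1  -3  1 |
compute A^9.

[[1, 0, 0], [36, 1, 0], [-423, -27, 1]]

A = I + N where N = [[0, 0, 0], [4, 0, 0], [1, -3, 0]] is strictly lower-triangular, so N^3 = 0.
(I + N)^9 = I + 9·N + 36·N^2 = [[1, 0, 0], [36, 1, 0], [-423, -27, 1]].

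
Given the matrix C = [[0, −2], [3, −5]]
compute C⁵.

tr C = −5 and det C = 6, so the characteristic polynomial is λ² − (−5)λ + (6) with roots −3 and −2.
Eigenvectors give P = [[2, −1], [3, −1]] with P⁻¹ = [[−1, 1], [−3, 2]], and C = P·diag(−3, −2)·P⁻¹.
Then C⁵ = P·diag(−243, −32)·P⁻¹ = [[−486, 32], [−729, 32]] · [[−1, 1], [−3, 2]] = [[390, −422], [633, −665]].

[[390, −422], [633, −665]]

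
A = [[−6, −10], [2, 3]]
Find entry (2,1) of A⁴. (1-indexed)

−30

tr A = −3 and det A = 2, so the characteristic polynomial is λ² − (−3)λ + (2) with roots −2 and −1.
Eigenvectors give P = [[−5, −2], [2, 1]] with P⁻¹ = [[−1, −2], [2, 5]], and A = P·diag(−2, −1)·P⁻¹.
Then A⁴ = P·diag(16, 1)·P⁻¹ = [[−80, −2], [32, 1]] · [[−1, −2], [2, 5]] = [[76, 150], [−30, −59]].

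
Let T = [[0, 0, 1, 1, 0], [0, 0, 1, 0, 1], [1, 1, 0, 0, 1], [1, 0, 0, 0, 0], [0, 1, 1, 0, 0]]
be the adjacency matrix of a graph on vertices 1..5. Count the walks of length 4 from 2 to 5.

6

The number of length-4 walks from vertex 2 to vertex 5 is entry (2,5) of T⁴, where T is the adjacency matrix.
T² = [[2, 1, 0, 0, 1], [1, 2, 1, 0, 1], [0, 1, 3, 1, 1], [0, 0, 1, 1, 0], [1, 1, 1, 0, 2]]
T³ = [[0, 1, 4, 2, 1], [1, 2, 4, 1, 3], [4, 4, 2, 0, 4], [2, 1, 0, 0, 1], [1, 3, 4, 1, 2]]
T⁴ = [[6, 5, 2, 0, 5], [5, 7, 6, 1, 6], [2, 6, 12, 4, 6], [0, 1, 4, 2, 1], [5, 6, 6, 1, 7]]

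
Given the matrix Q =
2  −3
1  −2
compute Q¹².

[[1, 0], [0, 1]]

Q² = I (check: tr Q = 0 and det Q = −1), so Q¹² = I since 12 is even.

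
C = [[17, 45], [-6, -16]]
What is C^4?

tr C = 1 and det C = -2, so the characteristic polynomial is λ² − (1)λ + (-2) with roots -1 and 2.
Eigenvectors give P = [[-5, -3], [2, 1]] with P⁻¹ = [[1, 3], [-2, -5]], and C = P·diag(-1, 2)·P⁻¹.
Then C^4 = P·diag(1, 16)·P⁻¹ = [[-5, -48], [2, 16]] · [[1, 3], [-2, -5]] = [[91, 225], [-30, -74]].

[[91, 225], [-30, -74]]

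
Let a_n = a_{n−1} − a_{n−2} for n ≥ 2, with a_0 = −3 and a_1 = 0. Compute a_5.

−3

With companion matrix A = [[1, −1], [1, 0]], [a_n, a_{n−1}]ᵀ = A·[a_{n−1}, a_{n−2}]ᵀ, so [a_5, a_4]ᵀ = A^4·[a_1, a_0]ᵀ.
A^4 = [[−1, 1], [−1, 0]], giving [a_5, a_4]ᵀ = [[−3], [0]].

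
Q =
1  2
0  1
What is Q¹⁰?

[[1, 20], [0, 1]]

Q = I + N where N = [[0, 2], [0, 0]] is strictly upper-triangular, so N² = 0.
(I + N)¹⁰ = I + 10·N = [[1, 20], [0, 1]].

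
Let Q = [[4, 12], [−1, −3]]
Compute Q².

[[4, 12], [−1, −3]]

Q² = Q (a projection; rank 1, trace 1), so Q² = Q.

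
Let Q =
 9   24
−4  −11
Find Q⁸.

[[−13119, −39360], [6560, 19681]]

tr Q = −2 and det Q = −3, so the characteristic polynomial is λ² − (−2)λ + (−3) with roots −3 and 1.
Eigenvectors give P = [[−2, −3], [1, 1]] with P⁻¹ = [[1, 3], [−1, −2]], and Q = P·diag(−3, 1)·P⁻¹.
Then Q⁸ = P·diag(6561, 1)·P⁻¹ = [[−13122, −3], [6561, 1]] · [[1, 3], [−1, −2]] = [[−13119, −39360], [6560, 19681]].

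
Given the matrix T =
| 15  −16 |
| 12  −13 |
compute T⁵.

[[975, −976], [732, −733]]

tr T = 2 and det T = −3, so the characteristic polynomial is λ² − (2)λ + (−3) with roots 3 and −1.
Eigenvectors give P = [[4, −1], [3, −1]] with P⁻¹ = [[1, −1], [3, −4]], and T = P·diag(3, −1)·P⁻¹.
Then T⁵ = P·diag(243, −1)·P⁻¹ = [[972, 1], [729, 1]] · [[1, −1], [3, −4]] = [[975, −976], [732, −733]].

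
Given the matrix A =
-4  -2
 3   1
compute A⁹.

tr A = -3 and det A = 2, so the characteristic polynomial is λ² − (-3)λ + (2) with roots -2 and -1.
Eigenvectors give P = [[-1, -2], [1, 3]] with P⁻¹ = [[-3, -2], [1, 1]], and A = P·diag(-2, -1)·P⁻¹.
Then A⁹ = P·diag(-512, -1)·P⁻¹ = [[512, 2], [-512, -3]] · [[-3, -2], [1, 1]] = [[-1534, -1022], [1533, 1021]].

[[-1534, -1022], [1533, 1021]]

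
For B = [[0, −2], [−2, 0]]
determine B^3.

B^2 = [[4, 0], [0, 4]]
B^3 = [[0, −8], [−8, 0]]

[[0, −8], [−8, 0]]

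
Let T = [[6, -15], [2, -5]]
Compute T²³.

[[6, -15], [2, -5]]

T² = T (a projection; rank 1, trace 1), so T²³ = T.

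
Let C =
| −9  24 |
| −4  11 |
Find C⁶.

[[−1455, 4368], [−728, 2185]]

tr C = 2 and det C = −3, so the characteristic polynomial is λ² − (2)λ + (−3) with roots −1 and 3.
Eigenvectors give P = [[−3, 2], [−1, 1]] with P⁻¹ = [[−1, 2], [−1, 3]], and C = P·diag(−1, 3)·P⁻¹.
Then C⁶ = P·diag(1, 729)·P⁻¹ = [[−3, 1458], [−1, 729]] · [[−1, 2], [−1, 3]] = [[−1455, 4368], [−728, 2185]].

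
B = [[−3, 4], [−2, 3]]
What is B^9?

[[−3, 4], [−2, 3]]

B² = I (check: tr B = 0 and det B = −1), so B^9 = B since 9 is odd.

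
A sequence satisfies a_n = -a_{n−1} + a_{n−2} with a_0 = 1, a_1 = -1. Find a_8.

With companion matrix A = [[-1, 1], [1, 0]], [a_n, a_{n−1}]ᵀ = A·[a_{n−1}, a_{n−2}]ᵀ, so [a_8, a_7]ᵀ = A^7·[a_1, a_0]ᵀ.
A^7 = [[-21, 13], [13, -8]], giving [a_8, a_7]ᵀ = [[34], [-21]].

34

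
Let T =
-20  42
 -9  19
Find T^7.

tr T = -1 and det T = -2, so the characteristic polynomial is λ² − (-1)λ + (-2) with roots -2 and 1.
Eigenvectors give P = [[7, 2], [3, 1]] with P⁻¹ = [[1, -2], [-3, 7]], and T = P·diag(-2, 1)·P⁻¹.
Then T^7 = P·diag(-128, 1)·P⁻¹ = [[-896, 2], [-384, 1]] · [[1, -2], [-3, 7]] = [[-902, 1806], [-387, 775]].

[[-902, 1806], [-387, 775]]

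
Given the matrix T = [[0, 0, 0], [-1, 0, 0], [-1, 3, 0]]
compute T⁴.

[[0, 0, 0], [0, 0, 0], [0, 0, 0]]

T is strictly triangular, hence nilpotent: T³ = 0, so T⁴ = 0.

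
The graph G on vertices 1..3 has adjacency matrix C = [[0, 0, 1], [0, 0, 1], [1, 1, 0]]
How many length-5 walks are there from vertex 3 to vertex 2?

4

The number of length-5 walks from vertex 3 to vertex 2 is entry (3,2) of C^5, where C is the adjacency matrix.
C^2 = [[1, 1, 0], [1, 1, 0], [0, 0, 2]]
C^3 = [[0, 0, 2], [0, 0, 2], [2, 2, 0]]
C^4 = [[2, 2, 0], [2, 2, 0], [0, 0, 4]]
C^5 = [[0, 0, 4], [0, 0, 4], [4, 4, 0]]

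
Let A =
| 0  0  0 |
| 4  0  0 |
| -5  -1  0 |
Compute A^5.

A is strictly triangular, hence nilpotent: A^3 = 0, so A^5 = 0.

[[0, 0, 0], [0, 0, 0], [0, 0, 0]]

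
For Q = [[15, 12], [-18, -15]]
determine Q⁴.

tr Q = 0 and det Q = -9, so the characteristic polynomial is λ² − (0)λ + (-9) with roots 3 and -3.
Eigenvectors give P = [[-1, -2], [1, 3]] with P⁻¹ = [[-3, -2], [1, 1]], and Q = P·diag(3, -3)·P⁻¹.
Then Q⁴ = P·diag(81, 81)·P⁻¹ = [[-81, -162], [81, 243]] · [[-3, -2], [1, 1]] = [[81, 0], [0, 81]].

[[81, 0], [0, 81]]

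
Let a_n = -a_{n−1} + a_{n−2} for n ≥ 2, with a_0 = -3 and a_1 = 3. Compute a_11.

With companion matrix C = [[-1, 1], [1, 0]], [a_n, a_{n−1}]ᵀ = C·[a_{n−1}, a_{n−2}]ᵀ, so [a_11, a_10]ᵀ = C^10·[a_1, a_0]ᵀ.
C^10 = [[89, -55], [-55, 34]], giving [a_11, a_10]ᵀ = [[432], [-267]].

432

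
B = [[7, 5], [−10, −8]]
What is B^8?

[[−6049, −6305], [12610, 12866]]

tr B = −1 and det B = −6, so the characteristic polynomial is λ² − (−1)λ + (−6) with roots 2 and −3.
Eigenvectors give P = [[−1, 1], [1, −2]] with P⁻¹ = [[−2, −1], [−1, −1]], and B = P·diag(2, −3)·P⁻¹.
Then B^8 = P·diag(256, 6561)·P⁻¹ = [[−256, 6561], [256, −13122]] · [[−2, −1], [−1, −1]] = [[−6049, −6305], [12610, 12866]].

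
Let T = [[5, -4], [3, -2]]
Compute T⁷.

[[509, -508], [381, -380]]

tr T = 3 and det T = 2, so the characteristic polynomial is λ² − (3)λ + (2) with roots 2 and 1.
Eigenvectors give P = [[4, 1], [3, 1]] with P⁻¹ = [[1, -1], [-3, 4]], and T = P·diag(2, 1)·P⁻¹.
Then T⁷ = P·diag(128, 1)·P⁻¹ = [[512, 1], [384, 1]] · [[1, -1], [-3, 4]] = [[509, -508], [381, -380]].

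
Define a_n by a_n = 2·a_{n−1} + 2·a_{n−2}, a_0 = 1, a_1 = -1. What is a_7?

With companion matrix Q = [[2, 2], [1, 0]], [a_n, a_{n−1}]ᵀ = Q·[a_{n−1}, a_{n−2}]ᵀ, so [a_7, a_6]ᵀ = Q⁶·[a_1, a_0]ᵀ.
Q⁶ = [[328, 240], [120, 88]], giving [a_7, a_6]ᵀ = [[-88], [-32]].

-88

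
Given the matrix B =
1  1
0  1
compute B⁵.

[[1, 5], [0, 1]]

B = I + N where N = [[0, 1], [0, 0]] is strictly upper-triangular, so N² = 0.
(I + N)⁵ = I + 5·N = [[1, 5], [0, 1]].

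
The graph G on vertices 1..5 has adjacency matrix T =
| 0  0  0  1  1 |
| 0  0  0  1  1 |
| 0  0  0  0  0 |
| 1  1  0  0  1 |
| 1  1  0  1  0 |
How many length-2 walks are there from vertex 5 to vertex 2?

The number of length-2 walks from vertex 5 to vertex 2 is entry (5,2) of T², where T is the adjacency matrix.
T² = [[2, 2, 0, 1, 1], [2, 2, 0, 1, 1], [0, 0, 0, 0, 0], [1, 1, 0, 3, 2], [1, 1, 0, 2, 3]]

1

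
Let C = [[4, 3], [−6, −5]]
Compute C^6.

[[−62, −63], [126, 127]]

tr C = −1 and det C = −2, so the characteristic polynomial is λ² − (−1)λ + (−2) with roots −2 and 1.
Eigenvectors give P = [[1, −1], [−2, 1]] with P⁻¹ = [[−1, −1], [−2, −1]], and C = P·diag(−2, 1)·P⁻¹.
Then C^6 = P·diag(64, 1)·P⁻¹ = [[64, −1], [−128, 1]] · [[−1, −1], [−2, −1]] = [[−62, −63], [126, 127]].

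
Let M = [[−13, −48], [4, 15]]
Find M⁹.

tr M = 2 and det M = −3, so the characteristic polynomial is λ² − (2)λ + (−3) with roots 3 and −1.
Eigenvectors give P = [[3, 4], [−1, −1]] with P⁻¹ = [[−1, −4], [1, 3]], and M = P·diag(3, −1)·P⁻¹.
Then M⁹ = P·diag(19683, −1)·P⁻¹ = [[59049, −4], [−19683, 1]] · [[−1, −4], [1, 3]] = [[−59053, −236208], [19684, 78735]].

[[−59053, −236208], [19684, 78735]]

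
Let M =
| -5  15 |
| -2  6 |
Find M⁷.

M² = M (a projection; rank 1, trace 1), so M⁷ = M.

[[-5, 15], [-2, 6]]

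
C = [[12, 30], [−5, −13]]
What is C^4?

tr C = −1 and det C = −6, so the characteristic polynomial is λ² − (−1)λ + (−6) with roots −3 and 2.
Eigenvectors give P = [[−2, 3], [1, −1]] with P⁻¹ = [[1, 3], [1, 2]], and C = P·diag(−3, 2)·P⁻¹.
Then C^4 = P·diag(81, 16)·P⁻¹ = [[−162, 48], [81, −16]] · [[1, 3], [1, 2]] = [[−114, −390], [65, 211]].

[[−114, −390], [65, 211]]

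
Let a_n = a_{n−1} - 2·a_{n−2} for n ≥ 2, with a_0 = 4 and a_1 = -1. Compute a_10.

147

With companion matrix T = [[1, -2], [1, 0]], [a_n, a_{n−1}]ᵀ = T·[a_{n−1}, a_{n−2}]ᵀ, so [a_10, a_9]ᵀ = T⁹·[a_1, a_0]ᵀ.
T⁹ = [[-11, 34], [-17, 6]], giving [a_10, a_9]ᵀ = [[147], [41]].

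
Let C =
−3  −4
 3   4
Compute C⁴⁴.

C² = C (a projection; rank 1, trace 1), so C⁴⁴ = C.

[[−3, −4], [3, 4]]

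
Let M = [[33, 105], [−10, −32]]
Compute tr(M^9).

19171

tr M = 1 and det M = −6, so the characteristic polynomial is λ² − (1)λ + (−6) with roots 3 and −2.
Eigenvectors give P = [[7, −3], [−2, 1]] with P⁻¹ = [[1, 3], [2, 7]], and M = P·diag(3, −2)·P⁻¹.
Then M^9 = P·diag(19683, −512)·P⁻¹ = [[137781, 1536], [−39366, −512]] · [[1, 3], [2, 7]] = [[140853, 424095], [−40390, −121682]].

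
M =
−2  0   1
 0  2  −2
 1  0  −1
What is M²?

[[5, 0, −3], [−2, 4, −2], [−3, 0, 2]]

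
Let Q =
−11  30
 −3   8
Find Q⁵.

tr Q = −3 and det Q = 2, so the characteristic polynomial is λ² − (−3)λ + (2) with roots −1 and −2.
Eigenvectors give P = [[3, 10], [1, 3]] with P⁻¹ = [[−3, 10], [1, −3]], and Q = P·diag(−1, −2)·P⁻¹.
Then Q⁵ = P·diag(−1, −32)·P⁻¹ = [[−3, −320], [−1, −96]] · [[−3, 10], [1, −3]] = [[−311, 930], [−93, 278]].

[[−311, 930], [−93, 278]]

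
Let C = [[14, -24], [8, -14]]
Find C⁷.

[[896, -1536], [512, -896]]

tr C = 0 and det C = -4, so the characteristic polynomial is λ² − (0)λ + (-4) with roots 2 and -2.
Eigenvectors give P = [[2, -3], [1, -2]] with P⁻¹ = [[2, -3], [1, -2]], and C = P·diag(2, -2)·P⁻¹.
Then C⁷ = P·diag(128, -128)·P⁻¹ = [[256, 384], [128, 256]] · [[2, -3], [1, -2]] = [[896, -1536], [512, -896]].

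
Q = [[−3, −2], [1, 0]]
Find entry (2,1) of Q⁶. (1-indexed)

−63

tr Q = −3 and det Q = 2, so the characteristic polynomial is λ² − (−3)λ + (2) with roots −2 and −1.
Eigenvectors give P = [[2, −1], [−1, 1]] with P⁻¹ = [[1, 1], [1, 2]], and Q = P·diag(−2, −1)·P⁻¹.
Then Q⁶ = P·diag(64, 1)·P⁻¹ = [[128, −1], [−64, 1]] · [[1, 1], [1, 2]] = [[127, 126], [−63, −62]].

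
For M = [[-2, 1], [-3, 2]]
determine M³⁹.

[[-2, 1], [-3, 2]]

M² = I (check: tr M = 0 and det M = -1), so M³⁹ = M since 39 is odd.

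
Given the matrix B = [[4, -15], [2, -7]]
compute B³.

tr B = -3 and det B = 2, so the characteristic polynomial is λ² − (-3)λ + (2) with roots -1 and -2.
Eigenvectors give P = [[3, 5], [1, 2]] with P⁻¹ = [[2, -5], [-1, 3]], and B = P·diag(-1, -2)·P⁻¹.
Then B³ = P·diag(-1, -8)·P⁻¹ = [[-3, -40], [-1, -16]] · [[2, -5], [-1, 3]] = [[34, -105], [14, -43]].

[[34, -105], [14, -43]]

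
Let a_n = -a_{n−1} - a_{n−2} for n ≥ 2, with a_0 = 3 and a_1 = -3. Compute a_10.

With companion matrix T = [[-1, -1], [1, 0]], [a_n, a_{n−1}]ᵀ = T·[a_{n−1}, a_{n−2}]ᵀ, so [a_10, a_9]ᵀ = T^9·[a_1, a_0]ᵀ.
T^9 = [[1, 0], [0, 1]], giving [a_10, a_9]ᵀ = [[-3], [3]].

-3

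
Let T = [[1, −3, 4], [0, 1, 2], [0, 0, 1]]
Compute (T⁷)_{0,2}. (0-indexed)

−98

T = I + N where N = [[0, −3, 4], [0, 0, 2], [0, 0, 0]] is strictly upper-triangular, so N³ = 0.
(I + N)⁷ = I + 7·N + 21·N² = [[1, −21, −98], [0, 1, 14], [0, 0, 1]].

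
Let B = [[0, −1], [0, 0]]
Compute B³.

B is strictly triangular, hence nilpotent: B² = 0, so B³ = 0.

[[0, 0], [0, 0]]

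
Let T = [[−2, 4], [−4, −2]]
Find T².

[[−12, −16], [16, −12]]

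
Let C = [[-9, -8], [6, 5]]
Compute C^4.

[[321, 320], [-240, -239]]

tr C = -4 and det C = 3, so the characteristic polynomial is λ² − (-4)λ + (3) with roots -1 and -3.
Eigenvectors give P = [[1, -4], [-1, 3]] with P⁻¹ = [[-3, -4], [-1, -1]], and C = P·diag(-1, -3)·P⁻¹.
Then C^4 = P·diag(1, 81)·P⁻¹ = [[1, -324], [-1, 243]] · [[-3, -4], [-1, -1]] = [[321, 320], [-240, -239]].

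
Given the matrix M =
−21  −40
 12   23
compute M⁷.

tr M = 2 and det M = −3, so the characteristic polynomial is λ² − (2)λ + (−3) with roots −1 and 3.
Eigenvectors give P = [[2, −5], [−1, 3]] with P⁻¹ = [[3, 5], [1, 2]], and M = P·diag(−1, 3)·P⁻¹.
Then M⁷ = P·diag(−1, 2187)·P⁻¹ = [[−2, −10935], [1, 6561]] · [[3, 5], [1, 2]] = [[−10941, −21880], [6564, 13127]].

[[−10941, −21880], [6564, 13127]]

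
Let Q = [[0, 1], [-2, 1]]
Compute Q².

[[-2, 1], [-2, -1]]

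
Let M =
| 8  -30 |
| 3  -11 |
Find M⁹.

[[4598, -15330], [1533, -5111]]

tr M = -3 and det M = 2, so the characteristic polynomial is λ² − (-3)λ + (2) with roots -1 and -2.
Eigenvectors give P = [[10, 3], [3, 1]] with P⁻¹ = [[1, -3], [-3, 10]], and M = P·diag(-1, -2)·P⁻¹.
Then M⁹ = P·diag(-1, -512)·P⁻¹ = [[-10, -1536], [-3, -512]] · [[1, -3], [-3, 10]] = [[4598, -15330], [1533, -5111]].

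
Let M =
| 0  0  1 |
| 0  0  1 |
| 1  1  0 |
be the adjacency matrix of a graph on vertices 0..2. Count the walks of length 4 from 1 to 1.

2

The number of length-4 walks from vertex 1 to vertex 1 is entry (1,1) of M⁴, where M is the adjacency matrix.
M² = [[1, 1, 0], [1, 1, 0], [0, 0, 2]]
M³ = [[0, 0, 2], [0, 0, 2], [2, 2, 0]]
M⁴ = [[2, 2, 0], [2, 2, 0], [0, 0, 4]]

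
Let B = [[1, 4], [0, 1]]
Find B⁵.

[[1, 20], [0, 1]]

B = I + N where N = [[0, 4], [0, 0]] is strictly upper-triangular, so N² = 0.
(I + N)⁵ = I + 5·N = [[1, 20], [0, 1]].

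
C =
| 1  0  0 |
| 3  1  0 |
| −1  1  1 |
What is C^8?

C = I + N where N = [[0, 0, 0], [3, 0, 0], [−1, 1, 0]] is strictly lower-triangular, so N^3 = 0.
(I + N)^8 = I + 8·N + 28·N^2 = [[1, 0, 0], [24, 1, 0], [76, 8, 1]].

[[1, 0, 0], [24, 1, 0], [76, 8, 1]]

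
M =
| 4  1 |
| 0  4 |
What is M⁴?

[[256, 256], [0, 256]]

M² = [[16, 8], [0, 16]]
M³ = [[64, 48], [0, 64]]
M⁴ = [[256, 256], [0, 256]]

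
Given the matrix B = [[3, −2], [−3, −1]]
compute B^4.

[[249, −88], [−132, 73]]

B^2 = [[15, −4], [−6, 7]]
B^3 = [[57, −26], [−39, 5]]
B^4 = [[249, −88], [−132, 73]]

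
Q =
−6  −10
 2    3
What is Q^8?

[[1276, 2550], [−510, −1019]]

tr Q = −3 and det Q = 2, so the characteristic polynomial is λ² − (−3)λ + (2) with roots −1 and −2.
Eigenvectors give P = [[−2, 5], [1, −2]] with P⁻¹ = [[2, 5], [1, 2]], and Q = P·diag(−1, −2)·P⁻¹.
Then Q^8 = P·diag(1, 256)·P⁻¹ = [[−2, 1280], [1, −512]] · [[2, 5], [1, 2]] = [[1276, 2550], [−510, −1019]].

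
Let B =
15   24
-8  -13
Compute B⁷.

tr B = 2 and det B = -3, so the characteristic polynomial is λ² − (2)λ + (-3) with roots 3 and -1.
Eigenvectors give P = [[2, 3], [-1, -2]] with P⁻¹ = [[2, 3], [-1, -2]], and B = P·diag(3, -1)·P⁻¹.
Then B⁷ = P·diag(2187, -1)·P⁻¹ = [[4374, -3], [-2187, 2]] · [[2, 3], [-1, -2]] = [[8751, 13128], [-4376, -6565]].

[[8751, 13128], [-4376, -6565]]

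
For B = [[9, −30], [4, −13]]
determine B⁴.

[[−399, 1200], [−160, 481]]

tr B = −4 and det B = 3, so the characteristic polynomial is λ² − (−4)λ + (3) with roots −1 and −3.
Eigenvectors give P = [[−3, −5], [−1, −2]] with P⁻¹ = [[−2, 5], [1, −3]], and B = P·diag(−1, −3)·P⁻¹.
Then B⁴ = P·diag(1, 81)·P⁻¹ = [[−3, −405], [−1, −162]] · [[−2, 5], [1, −3]] = [[−399, 1200], [−160, 481]].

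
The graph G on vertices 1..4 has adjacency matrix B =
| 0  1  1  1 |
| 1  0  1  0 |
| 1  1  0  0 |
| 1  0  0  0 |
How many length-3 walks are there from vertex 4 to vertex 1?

3

The number of length-3 walks from vertex 4 to vertex 1 is entry (4,1) of B^3, where B is the adjacency matrix.
B^2 = [[3, 1, 1, 0], [1, 2, 1, 1], [1, 1, 2, 1], [0, 1, 1, 1]]
B^3 = [[2, 4, 4, 3], [4, 2, 3, 1], [4, 3, 2, 1], [3, 1, 1, 0]]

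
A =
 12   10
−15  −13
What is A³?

[[78, 70], [−105, −97]]

tr A = −1 and det A = −6, so the characteristic polynomial is λ² − (−1)λ + (−6) with roots −3 and 2.
Eigenvectors give P = [[−2, −1], [3, 1]] with P⁻¹ = [[1, 1], [−3, −2]], and A = P·diag(−3, 2)·P⁻¹.
Then A³ = P·diag(−27, 8)·P⁻¹ = [[54, −8], [−81, 8]] · [[1, 1], [−3, −2]] = [[78, 70], [−105, −97]].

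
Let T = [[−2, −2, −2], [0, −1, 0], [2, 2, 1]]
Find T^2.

[[0, 2, 2], [0, 1, 0], [−2, −4, −3]]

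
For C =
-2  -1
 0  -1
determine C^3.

[[-8, -7], [0, -1]]

C^2 = [[4, 3], [0, 1]]
C^3 = [[-8, -7], [0, -1]]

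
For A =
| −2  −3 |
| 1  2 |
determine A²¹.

A² = I (check: tr A = 0 and det A = −1), so A²¹ = A since 21 is odd.

[[−2, −3], [1, 2]]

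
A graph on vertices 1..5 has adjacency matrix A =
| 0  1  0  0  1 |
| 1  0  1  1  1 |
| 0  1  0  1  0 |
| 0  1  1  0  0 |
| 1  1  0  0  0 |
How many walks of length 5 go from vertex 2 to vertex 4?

The number of length-5 walks from vertex 2 to vertex 4 is entry (2,4) of A^5, where A is the adjacency matrix.
A^2 = [[2, 1, 1, 1, 1], [1, 4, 1, 1, 1], [1, 1, 2, 1, 1], [1, 1, 1, 2, 1], [1, 1, 1, 1, 2]]
A^3 = [[2, 5, 2, 2, 3], [5, 4, 5, 5, 5], [2, 5, 2, 3, 2], [2, 5, 3, 2, 2], [3, 5, 2, 2, 2]]
A^4 = [[8, 9, 7, 7, 7], [9, 20, 9, 9, 9], [7, 9, 8, 7, 7], [7, 9, 7, 8, 7], [7, 9, 7, 7, 8]]
A^5 = [[16, 29, 16, 16, 17], [29, 36, 29, 29, 29], [16, 29, 16, 17, 16], [16, 29, 17, 16, 16], [17, 29, 16, 16, 16]]

29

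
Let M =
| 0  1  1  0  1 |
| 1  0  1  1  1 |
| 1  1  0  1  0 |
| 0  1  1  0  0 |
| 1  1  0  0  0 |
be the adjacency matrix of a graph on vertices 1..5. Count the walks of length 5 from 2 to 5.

45

The number of length-5 walks from vertex 2 to vertex 5 is entry (2,5) of M^5, where M is the adjacency matrix.
M^2 = [[3, 2, 1, 2, 1], [2, 4, 2, 1, 1], [1, 2, 3, 1, 2], [2, 1, 1, 2, 1], [1, 1, 2, 1, 2]]
M^3 = [[4, 7, 7, 3, 5], [7, 6, 7, 6, 6], [7, 7, 4, 5, 3], [3, 6, 5, 2, 3], [5, 6, 3, 3, 2]]
M^4 = [[19, 19, 14, 14, 11], [19, 26, 19, 13, 13], [14, 19, 19, 11, 14], [14, 13, 11, 11, 9], [11, 13, 14, 9, 11]]
M^5 = [[44, 58, 52, 33, 38], [58, 64, 58, 45, 45], [52, 58, 44, 38, 33], [33, 45, 38, 24, 27], [38, 45, 33, 27, 24]]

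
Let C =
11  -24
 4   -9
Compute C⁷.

tr C = 2 and det C = -3, so the characteristic polynomial is λ² − (2)λ + (-3) with roots -1 and 3.
Eigenvectors give P = [[-2, 3], [-1, 1]] with P⁻¹ = [[1, -3], [1, -2]], and C = P·diag(-1, 3)·P⁻¹.
Then C⁷ = P·diag(-1, 2187)·P⁻¹ = [[2, 6561], [1, 2187]] · [[1, -3], [1, -2]] = [[6563, -13128], [2188, -4377]].

[[6563, -13128], [2188, -4377]]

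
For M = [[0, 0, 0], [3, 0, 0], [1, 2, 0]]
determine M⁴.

[[0, 0, 0], [0, 0, 0], [0, 0, 0]]

M is strictly triangular, hence nilpotent: M³ = 0, so M⁴ = 0.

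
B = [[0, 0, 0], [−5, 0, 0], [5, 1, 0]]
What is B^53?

[[0, 0, 0], [0, 0, 0], [0, 0, 0]]

B is strictly triangular, hence nilpotent: B^3 = 0, so B^53 = 0.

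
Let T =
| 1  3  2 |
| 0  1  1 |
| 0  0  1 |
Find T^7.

T = I + N where N = [[0, 3, 2], [0, 0, 1], [0, 0, 0]] is strictly upper-triangular, so N^3 = 0.
(I + N)^7 = I + 7·N + 21·N^2 = [[1, 21, 77], [0, 1, 7], [0, 0, 1]].

[[1, 21, 77], [0, 1, 7], [0, 0, 1]]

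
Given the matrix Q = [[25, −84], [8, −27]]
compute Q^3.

[[169, −588], [56, −195]]

tr Q = −2 and det Q = −3, so the characteristic polynomial is λ² − (−2)λ + (−3) with roots 1 and −3.
Eigenvectors give P = [[7, 3], [2, 1]] with P⁻¹ = [[1, −3], [−2, 7]], and Q = P·diag(1, −3)·P⁻¹.
Then Q^3 = P·diag(1, −27)·P⁻¹ = [[7, −81], [2, −27]] · [[1, −3], [−2, 7]] = [[169, −588], [56, −195]].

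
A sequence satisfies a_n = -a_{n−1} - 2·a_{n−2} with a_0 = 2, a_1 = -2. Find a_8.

With companion matrix T = [[-1, -2], [1, 0]], [a_n, a_{n−1}]ᵀ = T·[a_{n−1}, a_{n−2}]ᵀ, so [a_8, a_7]ᵀ = T⁷·[a_1, a_0]ᵀ.
T⁷ = [[3, -14], [7, 10]], giving [a_8, a_7]ᵀ = [[-34], [6]].

-34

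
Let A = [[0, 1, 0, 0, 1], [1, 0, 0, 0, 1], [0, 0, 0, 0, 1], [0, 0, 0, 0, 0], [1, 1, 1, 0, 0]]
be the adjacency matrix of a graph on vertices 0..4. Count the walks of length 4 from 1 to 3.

The number of length-4 walks from vertex 1 to vertex 3 is entry (1,3) of A⁴, where A is the adjacency matrix.
A² = [[2, 1, 1, 0, 1], [1, 2, 1, 0, 1], [1, 1, 1, 0, 0], [0, 0, 0, 0, 0], [1, 1, 0, 0, 3]]
A³ = [[2, 3, 1, 0, 4], [3, 2, 1, 0, 4], [1, 1, 0, 0, 3], [0, 0, 0, 0, 0], [4, 4, 3, 0, 2]]
A⁴ = [[7, 6, 4, 0, 6], [6, 7, 4, 0, 6], [4, 4, 3, 0, 2], [0, 0, 0, 0, 0], [6, 6, 2, 0, 11]]

0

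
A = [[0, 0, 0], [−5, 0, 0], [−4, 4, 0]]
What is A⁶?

A is strictly triangular, hence nilpotent: A³ = 0, so A⁶ = 0.

[[0, 0, 0], [0, 0, 0], [0, 0, 0]]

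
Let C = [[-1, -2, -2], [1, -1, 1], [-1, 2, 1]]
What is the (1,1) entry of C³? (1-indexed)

C² = [[1, 0, -2], [-3, 1, -2], [2, 2, 5]]
C³ = [[1, -6, -4], [6, 1, 5], [-5, 4, 3]]

1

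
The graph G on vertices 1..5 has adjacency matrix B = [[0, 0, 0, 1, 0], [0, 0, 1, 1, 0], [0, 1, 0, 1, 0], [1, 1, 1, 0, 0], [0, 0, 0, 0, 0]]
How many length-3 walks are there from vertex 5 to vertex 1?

0

The number of length-3 walks from vertex 5 to vertex 1 is entry (5,1) of B^3, where B is the adjacency matrix.
B^2 = [[1, 1, 1, 0, 0], [1, 2, 1, 1, 0], [1, 1, 2, 1, 0], [0, 1, 1, 3, 0], [0, 0, 0, 0, 0]]
B^3 = [[0, 1, 1, 3, 0], [1, 2, 3, 4, 0], [1, 3, 2, 4, 0], [3, 4, 4, 2, 0], [0, 0, 0, 0, 0]]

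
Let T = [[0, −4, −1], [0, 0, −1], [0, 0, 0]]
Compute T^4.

[[0, 0, 0], [0, 0, 0], [0, 0, 0]]

T is strictly triangular, hence nilpotent: T^3 = 0, so T^4 = 0.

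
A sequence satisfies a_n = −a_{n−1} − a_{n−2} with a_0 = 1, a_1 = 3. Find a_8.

−4

With companion matrix B = [[−1, −1], [1, 0]], [a_n, a_{n−1}]ᵀ = B·[a_{n−1}, a_{n−2}]ᵀ, so [a_8, a_7]ᵀ = B^7·[a_1, a_0]ᵀ.
B^7 = [[−1, −1], [1, 0]], giving [a_8, a_7]ᵀ = [[−4], [3]].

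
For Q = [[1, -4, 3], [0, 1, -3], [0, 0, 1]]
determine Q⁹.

[[1, -36, 459], [0, 1, -27], [0, 0, 1]]

Q = I + N where N = [[0, -4, 3], [0, 0, -3], [0, 0, 0]] is strictly upper-triangular, so N³ = 0.
(I + N)⁹ = I + 9·N + 36·N² = [[1, -36, 459], [0, 1, -27], [0, 0, 1]].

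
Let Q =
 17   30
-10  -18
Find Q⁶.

tr Q = -1 and det Q = -6, so the characteristic polynomial is λ² − (-1)λ + (-6) with roots -3 and 2.
Eigenvectors give P = [[3, 2], [-2, -1]] with P⁻¹ = [[-1, -2], [2, 3]], and Q = P·diag(-3, 2)·P⁻¹.
Then Q⁶ = P·diag(729, 64)·P⁻¹ = [[2187, 128], [-1458, -64]] · [[-1, -2], [2, 3]] = [[-1931, -3990], [1330, 2724]].

[[-1931, -3990], [1330, 2724]]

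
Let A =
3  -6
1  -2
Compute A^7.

[[3, -6], [1, -2]]

A² = A (a projection; rank 1, trace 1), so A^7 = A.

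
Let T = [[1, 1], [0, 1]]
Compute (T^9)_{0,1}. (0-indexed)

T = I + N where N = [[0, 1], [0, 0]] is strictly upper-triangular, so N^2 = 0.
(I + N)^9 = I + 9·N = [[1, 9], [0, 1]].

9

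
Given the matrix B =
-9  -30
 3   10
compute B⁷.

B² = B (a projection; rank 1, trace 1), so B⁷ = B.

[[-9, -30], [3, 10]]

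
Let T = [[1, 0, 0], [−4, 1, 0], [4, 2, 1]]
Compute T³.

T = I + N where N = [[0, 0, 0], [−4, 0, 0], [4, 2, 0]] is strictly lower-triangular, so N³ = 0.
(I + N)³ = I + 3·N + 3·N² = [[1, 0, 0], [−12, 1, 0], [−12, 6, 1]].

[[1, 0, 0], [−12, 1, 0], [−12, 6, 1]]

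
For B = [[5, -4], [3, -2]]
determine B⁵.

tr B = 3 and det B = 2, so the characteristic polynomial is λ² − (3)λ + (2) with roots 1 and 2.
Eigenvectors give P = [[1, 4], [1, 3]] with P⁻¹ = [[-3, 4], [1, -1]], and B = P·diag(1, 2)·P⁻¹.
Then B⁵ = P·diag(1, 32)·P⁻¹ = [[1, 128], [1, 96]] · [[-3, 4], [1, -1]] = [[125, -124], [93, -92]].

[[125, -124], [93, -92]]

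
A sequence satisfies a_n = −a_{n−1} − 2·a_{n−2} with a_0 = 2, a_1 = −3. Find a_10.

With companion matrix B = [[−1, −2], [1, 0]], [a_n, a_{n−1}]ᵀ = B·[a_{n−1}, a_{n−2}]ᵀ, so [a_10, a_9]ᵀ = B⁹·[a_1, a_0]ᵀ.
B⁹ = [[11, 34], [−17, −6]], giving [a_10, a_9]ᵀ = [[35], [39]].

35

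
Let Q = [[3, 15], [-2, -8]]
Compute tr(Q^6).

tr Q = -5 and det Q = 6, so the characteristic polynomial is λ² − (-5)λ + (6) with roots -3 and -2.
Eigenvectors give P = [[5, -3], [-2, 1]] with P⁻¹ = [[-1, -3], [-2, -5]], and Q = P·diag(-3, -2)·P⁻¹.
Then Q^6 = P·diag(729, 64)·P⁻¹ = [[3645, -192], [-1458, 64]] · [[-1, -3], [-2, -5]] = [[-3261, -9975], [1330, 4054]].

793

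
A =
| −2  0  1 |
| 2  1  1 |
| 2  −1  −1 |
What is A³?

[[−20, 2, 8], [4, −2, −2], [20, −2, −10]]

A² = [[6, −1, −3], [0, 0, 2], [−8, 0, 2]]
A³ = [[−20, 2, 8], [4, −2, −2], [20, −2, −10]]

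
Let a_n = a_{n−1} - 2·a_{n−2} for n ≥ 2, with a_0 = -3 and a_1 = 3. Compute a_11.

With companion matrix B = [[1, -2], [1, 0]], [a_n, a_{n−1}]ᵀ = B·[a_{n−1}, a_{n−2}]ᵀ, so [a_11, a_10]ᵀ = B¹⁰·[a_1, a_0]ᵀ.
B¹⁰ = [[23, 22], [-11, 34]], giving [a_11, a_10]ᵀ = [[3], [-135]].

3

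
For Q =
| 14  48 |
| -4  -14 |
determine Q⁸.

tr Q = 0 and det Q = -4, so the characteristic polynomial is λ² − (0)λ + (-4) with roots 2 and -2.
Eigenvectors give P = [[4, 3], [-1, -1]] with P⁻¹ = [[1, 3], [-1, -4]], and Q = P·diag(2, -2)·P⁻¹.
Then Q⁸ = P·diag(256, 256)·P⁻¹ = [[1024, 768], [-256, -256]] · [[1, 3], [-1, -4]] = [[256, 0], [0, 256]].

[[256, 0], [0, 256]]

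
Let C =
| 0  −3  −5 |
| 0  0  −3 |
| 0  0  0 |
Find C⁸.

C is strictly triangular, hence nilpotent: C³ = 0, so C⁸ = 0.

[[0, 0, 0], [0, 0, 0], [0, 0, 0]]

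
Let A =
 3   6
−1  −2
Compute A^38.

A² = A (a projection; rank 1, trace 1), so A^38 = A.

[[3, 6], [−1, −2]]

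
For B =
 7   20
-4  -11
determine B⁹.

[[78727, 196820], [-39364, -98411]]

tr B = -4 and det B = 3, so the characteristic polynomial is λ² − (-4)λ + (3) with roots -1 and -3.
Eigenvectors give P = [[5, -2], [-2, 1]] with P⁻¹ = [[1, 2], [2, 5]], and B = P·diag(-1, -3)·P⁻¹.
Then B⁹ = P·diag(-1, -19683)·P⁻¹ = [[-5, 39366], [2, -19683]] · [[1, 2], [2, 5]] = [[78727, 196820], [-39364, -98411]].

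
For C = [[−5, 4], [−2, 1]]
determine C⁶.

[[1457, −1456], [728, −727]]

tr C = −4 and det C = 3, so the characteristic polynomial is λ² − (−4)λ + (3) with roots −3 and −1.
Eigenvectors give P = [[2, 1], [1, 1]] with P⁻¹ = [[1, −1], [−1, 2]], and C = P·diag(−3, −1)·P⁻¹.
Then C⁶ = P·diag(729, 1)·P⁻¹ = [[1458, 1], [729, 1]] · [[1, −1], [−1, 2]] = [[1457, −1456], [728, −727]].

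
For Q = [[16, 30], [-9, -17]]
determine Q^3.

[[46, 90], [-27, -53]]

tr Q = -1 and det Q = -2, so the characteristic polynomial is λ² − (-1)λ + (-2) with roots -2 and 1.
Eigenvectors give P = [[-5, 2], [3, -1]] with P⁻¹ = [[1, 2], [3, 5]], and Q = P·diag(-2, 1)·P⁻¹.
Then Q^3 = P·diag(-8, 1)·P⁻¹ = [[40, 2], [-24, -1]] · [[1, 2], [3, 5]] = [[46, 90], [-27, -53]].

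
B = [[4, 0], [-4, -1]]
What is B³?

[[64, 0], [-52, -1]]

B² = [[16, 0], [-12, 1]]
B³ = [[64, 0], [-52, -1]]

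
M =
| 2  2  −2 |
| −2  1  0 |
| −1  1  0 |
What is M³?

M² = [[2, 4, −4], [−6, −3, 4], [−4, −1, 2]]
M³ = [[0, 4, −4], [−10, −11, 12], [−8, −7, 8]]

[[0, 4, −4], [−10, −11, 12], [−8, −7, 8]]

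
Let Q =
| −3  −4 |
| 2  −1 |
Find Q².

[[1, 16], [−8, −7]]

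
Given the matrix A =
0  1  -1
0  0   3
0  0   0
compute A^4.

[[0, 0, 0], [0, 0, 0], [0, 0, 0]]

A is strictly triangular, hence nilpotent: A^3 = 0, so A^4 = 0.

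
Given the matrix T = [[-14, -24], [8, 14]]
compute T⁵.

tr T = 0 and det T = -4, so the characteristic polynomial is λ² − (0)λ + (-4) with roots -2 and 2.
Eigenvectors give P = [[-2, 3], [1, -2]] with P⁻¹ = [[-2, -3], [-1, -2]], and T = P·diag(-2, 2)·P⁻¹.
Then T⁵ = P·diag(-32, 32)·P⁻¹ = [[64, 96], [-32, -64]] · [[-2, -3], [-1, -2]] = [[-224, -384], [128, 224]].

[[-224, -384], [128, 224]]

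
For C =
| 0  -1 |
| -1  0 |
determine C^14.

[[1, 0], [0, 1]]

C² = I (check: tr C = 0 and det C = -1), so C^14 = I since 14 is even.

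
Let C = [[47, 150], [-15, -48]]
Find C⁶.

[[-5921, -19950], [1995, 6714]]

tr C = -1 and det C = -6, so the characteristic polynomial is λ² − (-1)λ + (-6) with roots 2 and -3.
Eigenvectors give P = [[-10, 3], [3, -1]] with P⁻¹ = [[-1, -3], [-3, -10]], and C = P·diag(2, -3)·P⁻¹.
Then C⁶ = P·diag(64, 729)·P⁻¹ = [[-640, 2187], [192, -729]] · [[-1, -3], [-3, -10]] = [[-5921, -19950], [1995, 6714]].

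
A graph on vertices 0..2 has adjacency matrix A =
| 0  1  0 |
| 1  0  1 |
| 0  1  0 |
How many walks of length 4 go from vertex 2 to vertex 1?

0

The number of length-4 walks from vertex 2 to vertex 1 is entry (2,1) of A⁴, where A is the adjacency matrix.
A² = [[1, 0, 1], [0, 2, 0], [1, 0, 1]]
A³ = [[0, 2, 0], [2, 0, 2], [0, 2, 0]]
A⁴ = [[2, 0, 2], [0, 4, 0], [2, 0, 2]]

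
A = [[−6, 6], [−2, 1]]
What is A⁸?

[[25476, −37830], [12610, −18659]]

tr A = −5 and det A = 6, so the characteristic polynomial is λ² − (−5)λ + (6) with roots −3 and −2.
Eigenvectors give P = [[2, −3], [1, −2]] with P⁻¹ = [[2, −3], [1, −2]], and A = P·diag(−3, −2)·P⁻¹.
Then A⁸ = P·diag(6561, 256)·P⁻¹ = [[13122, −768], [6561, −512]] · [[2, −3], [1, −2]] = [[25476, −37830], [12610, −18659]].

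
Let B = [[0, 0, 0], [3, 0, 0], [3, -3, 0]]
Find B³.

[[0, 0, 0], [0, 0, 0], [0, 0, 0]]

B is strictly triangular, hence nilpotent: B³ = 0, so B³ = 0.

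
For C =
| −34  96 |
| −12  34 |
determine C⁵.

[[−544, 1536], [−192, 544]]

tr C = 0 and det C = −4, so the characteristic polynomial is λ² − (0)λ + (−4) with roots 2 and −2.
Eigenvectors give P = [[−8, 3], [−3, 1]] with P⁻¹ = [[1, −3], [3, −8]], and C = P·diag(2, −2)·P⁻¹.
Then C⁵ = P·diag(32, −32)·P⁻¹ = [[−256, −96], [−96, −32]] · [[1, −3], [3, −8]] = [[−544, 1536], [−192, 544]].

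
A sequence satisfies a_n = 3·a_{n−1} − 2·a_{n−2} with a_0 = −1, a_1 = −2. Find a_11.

−2048

With companion matrix B = [[3, −2], [1, 0]], [a_n, a_{n−1}]ᵀ = B·[a_{n−1}, a_{n−2}]ᵀ, so [a_11, a_10]ᵀ = B¹⁰·[a_1, a_0]ᵀ.
B¹⁰ = [[2047, −2046], [1023, −1022]], giving [a_11, a_10]ᵀ = [[−2048], [−1024]].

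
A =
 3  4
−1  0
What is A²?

[[5, 12], [−3, −4]]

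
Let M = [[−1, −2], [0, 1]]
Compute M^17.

M² = I (check: tr M = 0 and det M = −1), so M^17 = M since 17 is odd.

[[−1, −2], [0, 1]]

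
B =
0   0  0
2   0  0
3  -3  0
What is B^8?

B is strictly triangular, hence nilpotent: B^3 = 0, so B^8 = 0.

[[0, 0, 0], [0, 0, 0], [0, 0, 0]]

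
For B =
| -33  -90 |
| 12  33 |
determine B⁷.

[[-24057, -65610], [8748, 24057]]

tr B = 0 and det B = -9, so the characteristic polynomial is λ² − (0)λ + (-9) with roots -3 and 3.
Eigenvectors give P = [[-3, -5], [1, 2]] with P⁻¹ = [[-2, -5], [1, 3]], and B = P·diag(-3, 3)·P⁻¹.
Then B⁷ = P·diag(-2187, 2187)·P⁻¹ = [[6561, -10935], [-2187, 4374]] · [[-2, -5], [1, 3]] = [[-24057, -65610], [8748, 24057]].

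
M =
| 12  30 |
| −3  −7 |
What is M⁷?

[[20718, 61770], [−6177, −18403]]

tr M = 5 and det M = 6, so the characteristic polynomial is λ² − (5)λ + (6) with roots 3 and 2.
Eigenvectors give P = [[10, −3], [−3, 1]] with P⁻¹ = [[1, 3], [3, 10]], and M = P·diag(3, 2)·P⁻¹.
Then M⁷ = P·diag(2187, 128)·P⁻¹ = [[21870, −384], [−6561, 128]] · [[1, 3], [3, 10]] = [[20718, 61770], [−6177, −18403]].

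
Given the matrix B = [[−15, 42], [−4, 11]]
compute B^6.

[[5097, −15288], [1456, −4367]]

tr B = −4 and det B = 3, so the characteristic polynomial is λ² − (−4)λ + (3) with roots −1 and −3.
Eigenvectors give P = [[3, 7], [1, 2]] with P⁻¹ = [[−2, 7], [1, −3]], and B = P·diag(−1, −3)·P⁻¹.
Then B^6 = P·diag(1, 729)·P⁻¹ = [[3, 5103], [1, 1458]] · [[−2, 7], [1, −3]] = [[5097, −15288], [1456, −4367]].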